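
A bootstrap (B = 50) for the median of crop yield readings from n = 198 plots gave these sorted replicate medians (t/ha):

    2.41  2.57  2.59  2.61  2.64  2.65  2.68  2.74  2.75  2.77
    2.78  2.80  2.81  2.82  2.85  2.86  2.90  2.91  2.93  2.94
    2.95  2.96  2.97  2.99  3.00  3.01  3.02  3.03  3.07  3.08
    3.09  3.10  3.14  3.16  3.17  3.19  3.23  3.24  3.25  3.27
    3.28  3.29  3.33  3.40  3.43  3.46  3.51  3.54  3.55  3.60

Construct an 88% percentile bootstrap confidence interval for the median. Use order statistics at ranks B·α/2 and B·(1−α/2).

(2.59, 3.51)

α = 0.12; lower rank = 50 × 0.060 = 3; upper rank = 50 × 0.940 = 47.
The 3rd smallest replicate is 2.59; the 47th is 3.51.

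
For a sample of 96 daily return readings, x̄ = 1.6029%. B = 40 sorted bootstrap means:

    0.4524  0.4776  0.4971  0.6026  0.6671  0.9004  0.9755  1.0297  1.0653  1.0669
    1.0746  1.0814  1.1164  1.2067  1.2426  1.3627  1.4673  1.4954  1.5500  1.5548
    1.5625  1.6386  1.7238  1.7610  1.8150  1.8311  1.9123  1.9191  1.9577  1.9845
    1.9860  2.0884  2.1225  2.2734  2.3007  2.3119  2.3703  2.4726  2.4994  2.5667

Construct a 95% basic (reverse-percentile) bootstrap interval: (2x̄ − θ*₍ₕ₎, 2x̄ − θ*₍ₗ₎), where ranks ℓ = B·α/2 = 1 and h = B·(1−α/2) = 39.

Percentile endpoints at ranks 1 and 39: θ*₍1₎ = 0.4524, θ*₍39₎ = 2.4994.
Basic interval reflects these around x̄:
  lower = 2 × 1.6029 − 2.4994 = 0.7064
  upper = 2 × 1.6029 − 0.4524 = 2.7534

(0.7064, 2.7534)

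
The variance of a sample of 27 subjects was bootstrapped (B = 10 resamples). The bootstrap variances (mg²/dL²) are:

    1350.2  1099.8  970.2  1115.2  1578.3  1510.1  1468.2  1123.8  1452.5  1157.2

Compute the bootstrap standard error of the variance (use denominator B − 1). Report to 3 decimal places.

Bootstrap SE is the standard deviation of the 10 replicate variances.
Mean of replicates: (1350.2 + 1099.8 + 970.2 + 1115.2 + 1578.3 + 1510.1 + 1468.2 + 1123.8 + 1452.5 + 1157.2) / 10 = 12825.5000 / 10 = 1282.5500
Sum of squared deviations: (+67.6500)² + (−182.7500)² + (−312.3500)² + (−167.3500)² + (+295.7500)² + (+227.5500)² + (+185.6500)² + (−158.7500)² + (+169.9500)² + (−125.3500)² = 407052.8050
Variance = 407052.8050 / 9 = 45228.0894
SE* = √45228.0894

SE* = 212.669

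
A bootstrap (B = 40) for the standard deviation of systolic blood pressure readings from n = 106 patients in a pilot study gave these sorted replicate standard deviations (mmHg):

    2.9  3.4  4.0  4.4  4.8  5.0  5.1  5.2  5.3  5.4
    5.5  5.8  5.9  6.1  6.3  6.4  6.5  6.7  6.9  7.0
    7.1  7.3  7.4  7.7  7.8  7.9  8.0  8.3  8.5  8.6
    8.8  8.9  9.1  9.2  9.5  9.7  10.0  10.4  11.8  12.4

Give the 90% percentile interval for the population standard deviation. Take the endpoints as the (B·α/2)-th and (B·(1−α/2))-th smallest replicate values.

(3.4, 10.4)

α = 0.10; lower rank = 40 × 0.050 = 2; upper rank = 40 × 0.950 = 38.
The 2nd smallest replicate is 3.4; the 38th is 10.4.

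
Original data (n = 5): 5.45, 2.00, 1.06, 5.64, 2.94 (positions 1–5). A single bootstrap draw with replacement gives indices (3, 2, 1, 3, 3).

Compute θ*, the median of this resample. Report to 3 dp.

Resample values: 1.06, 2.00, 5.45, 1.06, 1.06.
Sorted: 1.06, 1.06, 1.06, 2.00, 5.45
Median = middle value = 1.060

θ* = 1.060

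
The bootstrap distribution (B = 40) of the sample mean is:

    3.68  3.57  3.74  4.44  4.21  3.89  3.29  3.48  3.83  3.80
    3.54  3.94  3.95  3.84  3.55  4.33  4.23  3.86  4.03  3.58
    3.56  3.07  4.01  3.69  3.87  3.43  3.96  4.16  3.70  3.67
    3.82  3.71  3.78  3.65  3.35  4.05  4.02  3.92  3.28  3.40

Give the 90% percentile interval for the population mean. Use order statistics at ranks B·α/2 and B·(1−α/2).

Sorted replicates: 3.07, 3.28, 3.29, 3.35, 3.40, 3.43, 3.48, 3.54, 3.55, 3.56, 3.57, 3.58, 3.65, 3.67, 3.68, 3.69, 3.70, 3.71, 3.74, 3.78, 3.80, 3.82, 3.83, 3.84, 3.86, 3.87, 3.89, 3.92, 3.94, 3.95, 3.96, 4.01, 4.02, 4.03, 4.05, 4.16, 4.21, 4.23, 4.33, 4.44
α = 0.10; lower rank = 40 × 0.050 = 2; upper rank = 40 × 0.950 = 38.
The 2nd smallest replicate is 3.28; the 38th is 4.23.

(3.28, 4.23)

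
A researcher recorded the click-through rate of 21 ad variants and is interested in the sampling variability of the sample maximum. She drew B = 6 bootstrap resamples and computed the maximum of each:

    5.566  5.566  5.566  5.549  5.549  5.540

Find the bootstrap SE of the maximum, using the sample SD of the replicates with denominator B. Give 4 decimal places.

Bootstrap SE is the standard deviation of the 6 replicate maximums.
Mean of replicates: (5.566 + 5.566 + 5.566 + 5.549 + 5.549 + 5.540) / 6 = 33.336000 / 6 = 5.556000
Sum of squared deviations: (+0.010000)² + (+0.010000)² + (+0.010000)² + (−0.007000)² + (−0.007000)² + (−0.016000)² = 0.000654
Variance = 0.000654 / 6 = 0.000109
SE* = √0.000109

SE* = 0.0104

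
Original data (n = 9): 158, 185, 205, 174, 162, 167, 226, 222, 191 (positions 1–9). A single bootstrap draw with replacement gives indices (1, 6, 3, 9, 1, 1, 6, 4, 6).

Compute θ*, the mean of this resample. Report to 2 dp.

Resample values: 158, 167, 205, 191, 158, 158, 167, 174, 167.
Mean = (158 + 167 + 205 + 191 + 158 + 158 + 167 + 174 + 167) / 9 = 1545.0 / 9 = 171.67

θ* = 171.67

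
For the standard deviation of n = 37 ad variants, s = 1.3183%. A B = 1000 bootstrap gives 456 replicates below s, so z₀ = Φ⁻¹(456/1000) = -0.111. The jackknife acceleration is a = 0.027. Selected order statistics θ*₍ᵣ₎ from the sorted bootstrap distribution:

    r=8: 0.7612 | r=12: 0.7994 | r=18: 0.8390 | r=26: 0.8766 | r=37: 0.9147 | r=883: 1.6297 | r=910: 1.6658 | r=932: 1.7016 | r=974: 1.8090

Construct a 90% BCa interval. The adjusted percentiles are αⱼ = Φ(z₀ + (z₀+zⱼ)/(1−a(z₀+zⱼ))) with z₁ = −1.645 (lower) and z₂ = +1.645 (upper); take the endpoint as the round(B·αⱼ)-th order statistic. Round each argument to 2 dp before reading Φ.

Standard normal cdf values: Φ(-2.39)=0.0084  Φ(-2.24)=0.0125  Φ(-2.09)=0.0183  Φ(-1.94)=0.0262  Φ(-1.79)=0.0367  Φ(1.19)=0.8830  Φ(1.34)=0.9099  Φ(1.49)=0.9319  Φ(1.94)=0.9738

Lower: z₀ + z₁ = -0.111 + (-1.645) = -1.756; 1 − a(z₀+z₁) = 1 − (0.027)(-1.756) = 1.0474; argument = -0.111 + (-1.756)/1.0474 = -1.7875 → -1.79.
α₁ = Φ(-1.79) = 0.0367; rank = round(1000 × 0.0367) = 37; θ*₍37₎ = 0.9147.
Upper: z₀ + z₂ = 1.534; 1 − a(z₀+z₂) = 0.9586; argument = 1.4893 → 1.49; α₂ = 0.9319; rank = 932; θ*₍932₎ = 1.7016.

(0.9147, 1.7016)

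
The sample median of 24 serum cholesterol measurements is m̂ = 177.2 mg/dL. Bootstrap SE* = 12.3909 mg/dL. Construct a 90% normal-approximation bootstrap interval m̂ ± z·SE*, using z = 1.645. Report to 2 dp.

(156.82, 197.58)

Margin = 1.645 × 12.3909 = 20.383
Interval: 177.2 ± 20.383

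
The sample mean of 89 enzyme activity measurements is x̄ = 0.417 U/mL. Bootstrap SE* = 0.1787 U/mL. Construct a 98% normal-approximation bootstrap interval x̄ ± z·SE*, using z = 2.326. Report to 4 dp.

Margin = 2.326 × 0.1787 = 0.41566
Interval: 0.417 ± 0.41566

(0.0013, 0.8327)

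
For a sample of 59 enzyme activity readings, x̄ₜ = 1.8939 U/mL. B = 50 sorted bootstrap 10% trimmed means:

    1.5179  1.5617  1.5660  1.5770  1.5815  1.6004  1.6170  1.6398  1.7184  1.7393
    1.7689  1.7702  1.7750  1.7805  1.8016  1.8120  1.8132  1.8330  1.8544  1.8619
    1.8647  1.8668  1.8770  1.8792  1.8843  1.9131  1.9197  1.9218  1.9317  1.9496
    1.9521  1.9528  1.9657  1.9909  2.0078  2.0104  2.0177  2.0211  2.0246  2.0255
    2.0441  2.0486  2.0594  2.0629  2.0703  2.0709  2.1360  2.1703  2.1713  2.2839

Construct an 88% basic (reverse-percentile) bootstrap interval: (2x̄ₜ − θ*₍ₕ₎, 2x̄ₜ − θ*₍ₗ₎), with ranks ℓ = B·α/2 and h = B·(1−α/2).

(1.6518, 2.2218)

Percentile endpoints at ranks 3 and 47: θ*₍3₎ = 1.5660, θ*₍47₎ = 2.1360.
Basic interval reflects these around x̄ₜ:
  lower = 2 × 1.8939 − 2.1360 = 1.6518
  upper = 2 × 1.8939 − 1.5660 = 2.2218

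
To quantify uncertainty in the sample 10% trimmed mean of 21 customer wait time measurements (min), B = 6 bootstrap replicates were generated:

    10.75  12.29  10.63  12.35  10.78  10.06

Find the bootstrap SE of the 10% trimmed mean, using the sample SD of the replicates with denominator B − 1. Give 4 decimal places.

SE* = 0.9481

Bootstrap SE is the standard deviation of the 6 replicate 10% trimmed means.
Mean of replicates: (10.75 + 12.29 + 10.63 + 12.35 + 10.78 + 10.06) / 6 = 66.86000 / 6 = 11.14333
Sum of squared deviations: (−0.39333)² + (+1.14667)² + (−0.51333)² + (+1.20667)² + (−0.36333)² + (−1.08333)² = 4.49473
Variance = 4.49473 / 5 = 0.89895
SE* = √0.89895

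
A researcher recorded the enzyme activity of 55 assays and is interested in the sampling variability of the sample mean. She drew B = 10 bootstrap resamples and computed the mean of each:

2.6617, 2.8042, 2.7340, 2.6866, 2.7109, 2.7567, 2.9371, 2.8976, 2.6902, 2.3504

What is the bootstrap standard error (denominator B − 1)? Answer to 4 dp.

SE* = 0.1596

Bootstrap SE is the standard deviation of the 10 replicate means.
Mean of replicates: (2.6617 + 2.8042 + 2.7340 + 2.6866 + 2.7109 + 2.7567 + 2.9371 + 2.8976 + 2.6902 + 2.3504) / 10 = 27.22940 / 10 = 2.72294
Sum of squared deviations: (−0.06124)² + (+0.08126)² + (+0.01106)² + (−0.03634)² + (−0.01204)² + (+0.03376)² + (+0.21416)² + (+0.17466)² + (−0.03274)² + (−0.37254)² = 0.22931
Variance = 0.22931 / 9 = 0.02548
SE* = √0.02548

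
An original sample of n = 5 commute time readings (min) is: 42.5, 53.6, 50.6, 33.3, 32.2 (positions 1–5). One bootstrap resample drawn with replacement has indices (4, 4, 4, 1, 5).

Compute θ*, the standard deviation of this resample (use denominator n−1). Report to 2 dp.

θ* = 4.26

Resample values: 33.3, 33.3, 33.3, 42.5, 32.2.
Mean = 34.9200; sum of squared deviations = 72.7280
s² = 72.7280 / 4 = 18.1820
s = √18.1820 = 4.26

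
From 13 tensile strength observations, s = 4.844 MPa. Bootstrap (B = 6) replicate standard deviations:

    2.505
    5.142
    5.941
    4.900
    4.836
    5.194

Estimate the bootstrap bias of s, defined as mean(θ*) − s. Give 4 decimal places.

mean(θ*) = (2.505 + 5.142 + 5.941 + 4.900 + 4.836 + 5.194) / 6 = 4.75300
bias = 4.75300 − 4.844

bias = −0.0910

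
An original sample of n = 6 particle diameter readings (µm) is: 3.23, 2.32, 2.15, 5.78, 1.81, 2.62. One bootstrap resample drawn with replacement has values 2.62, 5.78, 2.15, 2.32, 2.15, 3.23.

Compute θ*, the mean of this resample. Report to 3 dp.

θ* = 3.042

Mean = (2.62 + 5.78 + 2.15 + 2.32 + 2.15 + 3.23) / 6 = 18.250 / 6 = 3.042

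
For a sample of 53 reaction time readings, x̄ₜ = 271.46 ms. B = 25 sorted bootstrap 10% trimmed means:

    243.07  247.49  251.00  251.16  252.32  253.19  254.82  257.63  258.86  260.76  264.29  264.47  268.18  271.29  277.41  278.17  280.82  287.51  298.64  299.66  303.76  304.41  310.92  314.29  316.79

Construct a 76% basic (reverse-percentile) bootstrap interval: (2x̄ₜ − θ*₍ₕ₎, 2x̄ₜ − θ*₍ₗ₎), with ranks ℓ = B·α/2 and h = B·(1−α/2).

Percentile endpoints at ranks 3 and 22: θ*₍3₎ = 251.00, θ*₍22₎ = 304.41.
Basic interval reflects these around x̄ₜ:
  lower = 2 × 271.46 − 304.41 = 238.51
  upper = 2 × 271.46 − 251.00 = 291.92

(238.51, 291.92)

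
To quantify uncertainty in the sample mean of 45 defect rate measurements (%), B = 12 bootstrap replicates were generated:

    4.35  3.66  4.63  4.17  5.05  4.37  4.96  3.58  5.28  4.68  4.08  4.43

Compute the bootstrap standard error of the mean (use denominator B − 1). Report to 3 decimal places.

SE* = 0.523

Bootstrap SE is the standard deviation of the 12 replicate means.
Mean of replicates: (4.35 + 3.66 + 4.63 + 4.17 + 5.05 + 4.37 + 4.96 + 3.58 + 5.28 + 4.68 + 4.08 + 4.43) / 12 = 53.2400 / 12 = 4.4367
Sum of squared deviations: (−0.0867)² + (−0.7767)² + (+0.1933)² + (−0.2667)² + (+0.6133)² + (−0.0667)² + (+0.5233)² + (−0.8567)² + (+0.8433)² + (+0.2433)² + (−0.3567)² + (−0.0067)² = 3.0053
Variance = 3.0053 / 11 = 0.2732
SE* = √0.2732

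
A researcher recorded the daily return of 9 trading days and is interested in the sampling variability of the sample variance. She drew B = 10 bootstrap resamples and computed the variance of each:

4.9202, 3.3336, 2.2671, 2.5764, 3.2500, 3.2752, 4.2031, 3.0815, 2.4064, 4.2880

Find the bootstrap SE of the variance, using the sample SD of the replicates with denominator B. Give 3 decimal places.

SE* = 0.826

Bootstrap SE is the standard deviation of the 10 replicate variances.
Mean of replicates: (4.9202 + 3.3336 + 2.2671 + 2.5764 + 3.2500 + 3.2752 + 4.2031 + 3.0815 + 2.4064 + 4.2880) / 10 = 33.60150 / 10 = 3.36015
Sum of squared deviations: (+1.56005)² + (−0.02655)² + (−1.09305)² + (−0.78375)² + (−0.11015)² + (−0.08495)² + (+0.84295)² + (−0.27865)² + (−0.95375)² + (+0.92785)² = 6.82159
Variance = 6.82159 / 10 = 0.68216
SE* = √0.68216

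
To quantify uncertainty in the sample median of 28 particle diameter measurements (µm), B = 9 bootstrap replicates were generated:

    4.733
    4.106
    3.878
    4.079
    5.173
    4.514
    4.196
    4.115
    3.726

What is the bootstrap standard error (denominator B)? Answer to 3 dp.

Bootstrap SE is the standard deviation of the 9 replicate medians.
Mean of replicates: (4.733 + 4.106 + 3.878 + 4.079 + 5.173 + 4.514 + 4.196 + 4.115 + 3.726) / 9 = 38.5200 / 9 = 4.2800
Sum of squared deviations: (+0.4530)² + (−0.1740)² + (−0.4020)² + (−0.2010)² + (+0.8930)² + (+0.2340)² + (−0.0840)² + (−0.1650)² + (−0.5540)² = 1.6309
Variance = 1.6309 / 9 = 0.1812
SE* = √0.1812

SE* = 0.426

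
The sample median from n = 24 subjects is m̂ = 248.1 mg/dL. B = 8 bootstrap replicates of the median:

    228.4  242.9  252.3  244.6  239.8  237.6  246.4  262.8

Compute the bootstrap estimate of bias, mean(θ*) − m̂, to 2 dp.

bias = −3.75

mean(θ*) = (228.4 + 242.9 + 252.3 + 244.6 + 239.8 + 237.6 + 246.4 + 262.8) / 8 = 244.350
bias = 244.350 − 248.1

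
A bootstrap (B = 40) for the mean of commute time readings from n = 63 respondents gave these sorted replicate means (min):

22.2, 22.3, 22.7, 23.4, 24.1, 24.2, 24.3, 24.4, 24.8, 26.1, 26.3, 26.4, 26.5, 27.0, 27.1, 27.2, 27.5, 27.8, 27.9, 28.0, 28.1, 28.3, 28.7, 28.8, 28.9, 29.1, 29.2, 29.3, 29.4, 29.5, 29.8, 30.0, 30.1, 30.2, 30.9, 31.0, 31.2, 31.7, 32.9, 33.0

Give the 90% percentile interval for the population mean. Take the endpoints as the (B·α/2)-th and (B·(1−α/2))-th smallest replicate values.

(22.3, 31.7)

α = 0.10; lower rank = 40 × 0.050 = 2; upper rank = 40 × 0.950 = 38.
The 2nd smallest replicate is 22.3; the 38th is 31.7.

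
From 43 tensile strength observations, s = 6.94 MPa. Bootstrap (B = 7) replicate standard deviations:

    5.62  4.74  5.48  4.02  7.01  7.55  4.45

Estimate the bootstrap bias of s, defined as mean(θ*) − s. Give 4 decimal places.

bias = −1.3871

mean(θ*) = (5.62 + 4.74 + 5.48 + 4.02 + 7.01 + 7.55 + 4.45) / 7 = 5.55286
bias = 5.55286 − 6.94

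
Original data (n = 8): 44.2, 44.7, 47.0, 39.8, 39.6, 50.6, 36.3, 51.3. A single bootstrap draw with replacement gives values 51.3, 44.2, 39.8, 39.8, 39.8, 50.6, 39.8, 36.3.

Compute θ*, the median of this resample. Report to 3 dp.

Sorted: 36.3, 39.8, 39.8, 39.8, 39.8, 44.2, 50.6, 51.3
Median = average of the two middle values = 39.800

θ* = 39.800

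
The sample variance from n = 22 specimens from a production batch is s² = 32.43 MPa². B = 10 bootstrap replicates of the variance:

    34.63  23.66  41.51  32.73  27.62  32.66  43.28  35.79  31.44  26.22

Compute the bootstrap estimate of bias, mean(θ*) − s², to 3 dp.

bias = +0.524

mean(θ*) = (34.63 + 23.66 + 41.51 + 32.73 + 27.62 + 32.66 + 43.28 + 35.79 + 31.44 + 26.22) / 10 = 32.9540
bias = 32.9540 − 32.43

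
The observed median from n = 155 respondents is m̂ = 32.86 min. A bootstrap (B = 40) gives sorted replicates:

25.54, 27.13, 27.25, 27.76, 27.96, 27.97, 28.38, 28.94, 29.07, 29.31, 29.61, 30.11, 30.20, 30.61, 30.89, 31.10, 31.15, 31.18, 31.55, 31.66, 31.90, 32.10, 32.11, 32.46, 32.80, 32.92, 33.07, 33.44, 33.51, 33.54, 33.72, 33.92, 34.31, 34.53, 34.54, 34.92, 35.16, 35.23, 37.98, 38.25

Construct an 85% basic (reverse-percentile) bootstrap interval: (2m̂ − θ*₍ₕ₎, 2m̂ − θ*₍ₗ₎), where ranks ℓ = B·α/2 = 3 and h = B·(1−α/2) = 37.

Percentile endpoints at ranks 3 and 37: θ*₍3₎ = 27.25, θ*₍37₎ = 35.16.
Basic interval reflects these around m̂:
  lower = 2 × 32.86 − 35.16 = 30.56
  upper = 2 × 32.86 − 27.25 = 38.47

(30.56, 38.47)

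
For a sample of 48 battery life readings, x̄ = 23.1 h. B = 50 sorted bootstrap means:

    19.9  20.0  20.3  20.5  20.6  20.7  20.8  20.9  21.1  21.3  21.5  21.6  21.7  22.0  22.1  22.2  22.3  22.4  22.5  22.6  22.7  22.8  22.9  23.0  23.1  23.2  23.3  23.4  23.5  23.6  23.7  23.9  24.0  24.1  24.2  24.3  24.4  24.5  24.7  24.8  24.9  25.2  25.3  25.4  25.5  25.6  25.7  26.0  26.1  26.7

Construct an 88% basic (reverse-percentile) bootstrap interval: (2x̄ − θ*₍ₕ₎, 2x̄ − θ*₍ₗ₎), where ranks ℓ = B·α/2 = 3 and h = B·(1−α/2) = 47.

Percentile endpoints at ranks 3 and 47: θ*₍3₎ = 20.3, θ*₍47₎ = 25.7.
Basic interval reflects these around x̄:
  lower = 2 × 23.1 − 25.7 = 20.5
  upper = 2 × 23.1 − 20.3 = 25.9

(20.5, 25.9)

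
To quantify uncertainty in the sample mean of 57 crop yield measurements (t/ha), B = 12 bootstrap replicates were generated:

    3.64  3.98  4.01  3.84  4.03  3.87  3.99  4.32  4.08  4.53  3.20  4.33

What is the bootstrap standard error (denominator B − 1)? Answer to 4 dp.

SE* = 0.3450

Bootstrap SE is the standard deviation of the 12 replicate means.
Mean of replicates: (3.64 + 3.98 + 4.01 + 3.84 + 4.03 + 3.87 + 3.99 + 4.32 + 4.08 + 4.53 + 3.20 + 4.33) / 12 = 47.82000 / 12 = 3.98500
Sum of squared deviations: (−0.34500)² + (−0.00500)² + (+0.02500)² + (−0.14500)² + (+0.04500)² + (−0.11500)² + (+0.00500)² + (+0.33500)² + (+0.09500)² + (+0.54500)² + (−0.78500)² + (+0.34500)² = 1.30950
Variance = 1.30950 / 11 = 0.11905
SE* = √0.11905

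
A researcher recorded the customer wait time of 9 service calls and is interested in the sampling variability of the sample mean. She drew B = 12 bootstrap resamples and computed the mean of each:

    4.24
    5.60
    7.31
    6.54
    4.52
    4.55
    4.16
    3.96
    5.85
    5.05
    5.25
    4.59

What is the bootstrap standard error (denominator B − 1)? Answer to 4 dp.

SE* = 1.0270

Bootstrap SE is the standard deviation of the 12 replicate means.
Mean of replicates: (4.24 + 5.60 + 7.31 + 6.54 + 4.52 + 4.55 + 4.16 + 3.96 + 5.85 + 5.05 + 5.25 + 4.59) / 12 = 61.62000 / 12 = 5.13500
Sum of squared deviations: (−0.89500)² + (+0.46500)² + (+2.17500)² + (+1.40500)² + (−0.61500)² + (−0.58500)² + (−0.97500)² + (−1.17500)² + (+0.71500)² + (−0.08500)² + (+0.11500)² + (−0.54500)² = 11.60230
Variance = 11.60230 / 11 = 1.05475
SE* = √1.05475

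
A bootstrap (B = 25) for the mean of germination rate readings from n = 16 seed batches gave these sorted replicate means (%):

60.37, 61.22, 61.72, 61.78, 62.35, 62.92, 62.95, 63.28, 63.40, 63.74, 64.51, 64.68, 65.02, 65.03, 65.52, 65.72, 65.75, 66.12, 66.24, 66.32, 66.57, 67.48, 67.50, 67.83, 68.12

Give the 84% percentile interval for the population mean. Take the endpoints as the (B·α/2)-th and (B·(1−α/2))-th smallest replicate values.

(61.22, 67.50)

α = 0.16; lower rank = 25 × 0.080 = 2; upper rank = 25 × 0.920 = 23.
The 2nd smallest replicate is 61.22; the 23rd is 67.50.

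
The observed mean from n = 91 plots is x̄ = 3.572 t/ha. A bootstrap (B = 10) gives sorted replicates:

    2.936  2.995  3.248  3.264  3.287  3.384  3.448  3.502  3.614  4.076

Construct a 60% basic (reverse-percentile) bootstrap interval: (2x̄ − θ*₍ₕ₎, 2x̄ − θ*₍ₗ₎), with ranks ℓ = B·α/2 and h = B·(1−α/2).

(3.642, 4.149)

Percentile endpoints at ranks 2 and 8: θ*₍2₎ = 2.995, θ*₍8₎ = 3.502.
Basic interval reflects these around x̄:
  lower = 2 × 3.572 − 3.502 = 3.642
  upper = 2 × 3.572 − 2.995 = 4.149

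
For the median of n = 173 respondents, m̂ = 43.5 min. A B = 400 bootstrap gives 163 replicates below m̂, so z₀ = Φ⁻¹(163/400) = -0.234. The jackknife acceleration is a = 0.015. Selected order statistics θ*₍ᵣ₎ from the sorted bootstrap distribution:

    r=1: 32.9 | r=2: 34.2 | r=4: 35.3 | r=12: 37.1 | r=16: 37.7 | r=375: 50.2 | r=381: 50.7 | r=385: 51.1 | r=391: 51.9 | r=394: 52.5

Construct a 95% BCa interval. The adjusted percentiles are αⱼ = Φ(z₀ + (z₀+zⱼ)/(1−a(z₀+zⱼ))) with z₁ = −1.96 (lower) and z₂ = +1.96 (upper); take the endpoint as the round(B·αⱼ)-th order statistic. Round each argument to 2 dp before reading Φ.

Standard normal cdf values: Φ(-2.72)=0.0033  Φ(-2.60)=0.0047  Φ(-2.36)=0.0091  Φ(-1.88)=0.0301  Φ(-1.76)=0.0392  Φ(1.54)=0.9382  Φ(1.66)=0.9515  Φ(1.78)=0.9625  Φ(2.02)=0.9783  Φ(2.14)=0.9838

Lower: z₀ + z₁ = -0.234 + (-1.960) = -2.194; 1 − a(z₀+z₁) = 1 − (0.015)(-2.194) = 1.0329; argument = -0.234 + (-2.194)/1.0329 = -2.3581 → -2.36.
α₁ = Φ(-2.36) = 0.0091; rank = round(400 × 0.0091) = 4; θ*₍4₎ = 35.3.
Upper: z₀ + z₂ = 1.726; 1 − a(z₀+z₂) = 0.9741; argument = 1.5379 → 1.54; α₂ = 0.9382; rank = 375; θ*₍375₎ = 50.2.

(35.3, 50.2)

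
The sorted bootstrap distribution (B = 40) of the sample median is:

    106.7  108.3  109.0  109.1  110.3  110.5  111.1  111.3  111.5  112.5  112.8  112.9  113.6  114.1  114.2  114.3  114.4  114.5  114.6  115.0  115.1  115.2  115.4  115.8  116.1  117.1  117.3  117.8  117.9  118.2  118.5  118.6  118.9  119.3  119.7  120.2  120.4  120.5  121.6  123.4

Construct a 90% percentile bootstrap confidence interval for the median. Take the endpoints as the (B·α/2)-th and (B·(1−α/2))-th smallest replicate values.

α = 0.10; lower rank = 40 × 0.050 = 2; upper rank = 40 × 0.950 = 38.
The 2nd smallest replicate is 108.3; the 38th is 120.5.

(108.3, 120.5)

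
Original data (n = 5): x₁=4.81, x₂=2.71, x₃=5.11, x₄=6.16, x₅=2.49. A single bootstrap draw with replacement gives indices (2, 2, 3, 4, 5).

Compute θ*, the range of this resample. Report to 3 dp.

Resample values: 2.71, 2.71, 5.11, 6.16, 2.49.
Range = 6.16 − 2.49 = 3.670

θ* = 3.670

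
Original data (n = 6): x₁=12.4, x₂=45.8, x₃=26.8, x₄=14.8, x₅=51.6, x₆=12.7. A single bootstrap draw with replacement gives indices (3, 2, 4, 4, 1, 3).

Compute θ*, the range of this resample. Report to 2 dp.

Resample values: 26.8, 45.8, 14.8, 14.8, 12.4, 26.8.
Range = 45.8 − 12.4 = 33.40

θ* = 33.40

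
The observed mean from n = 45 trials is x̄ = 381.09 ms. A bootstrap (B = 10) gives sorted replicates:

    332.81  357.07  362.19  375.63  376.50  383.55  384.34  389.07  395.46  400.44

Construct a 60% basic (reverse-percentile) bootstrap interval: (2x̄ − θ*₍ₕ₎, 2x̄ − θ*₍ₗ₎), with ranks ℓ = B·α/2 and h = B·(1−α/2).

(373.11, 405.11)

Percentile endpoints at ranks 2 and 8: θ*₍2₎ = 357.07, θ*₍8₎ = 389.07.
Basic interval reflects these around x̄:
  lower = 2 × 381.09 − 389.07 = 373.11
  upper = 2 × 381.09 − 357.07 = 405.11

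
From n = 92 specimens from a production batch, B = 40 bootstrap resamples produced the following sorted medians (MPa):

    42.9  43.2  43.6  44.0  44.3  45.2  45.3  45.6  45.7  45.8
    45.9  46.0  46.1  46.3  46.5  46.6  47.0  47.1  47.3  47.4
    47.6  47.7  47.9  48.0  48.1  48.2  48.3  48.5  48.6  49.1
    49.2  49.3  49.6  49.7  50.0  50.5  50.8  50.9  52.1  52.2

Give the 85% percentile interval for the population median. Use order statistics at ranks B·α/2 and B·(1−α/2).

(43.6, 50.8)

α = 0.15; lower rank = 40 × 0.075 = 3; upper rank = 40 × 0.925 = 37.
The 3rd smallest replicate is 43.6; the 37th is 50.8.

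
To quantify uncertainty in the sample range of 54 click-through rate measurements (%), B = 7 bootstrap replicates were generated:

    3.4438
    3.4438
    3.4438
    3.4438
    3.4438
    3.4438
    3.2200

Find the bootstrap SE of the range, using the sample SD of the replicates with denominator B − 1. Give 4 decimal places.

SE* = 0.0846

Bootstrap SE is the standard deviation of the 7 replicate ranges.
Mean of replicates: (3.4438 + 3.4438 + 3.4438 + 3.4438 + 3.4438 + 3.4438 + 3.2200) / 7 = 23.88280 / 7 = 3.41183
Sum of squared deviations: (+0.03197)² + (+0.03197)² + (+0.03197)² + (+0.03197)² + (+0.03197)² + (+0.03197)² + (−0.19183)² = 0.04293
Variance = 0.04293 / 6 = 0.00716
SE* = √0.00716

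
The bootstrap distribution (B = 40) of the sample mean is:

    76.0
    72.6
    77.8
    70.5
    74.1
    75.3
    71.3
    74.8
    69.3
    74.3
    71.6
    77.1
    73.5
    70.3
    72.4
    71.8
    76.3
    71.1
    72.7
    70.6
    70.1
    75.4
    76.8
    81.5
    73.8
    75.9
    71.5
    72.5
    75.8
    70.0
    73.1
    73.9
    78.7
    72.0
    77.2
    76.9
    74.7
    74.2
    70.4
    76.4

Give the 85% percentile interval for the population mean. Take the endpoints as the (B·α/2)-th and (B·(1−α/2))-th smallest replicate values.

Sorted replicates: 69.3, 70.0, 70.1, 70.3, 70.4, 70.5, 70.6, 71.1, 71.3, 71.5, 71.6, 71.8, 72.0, 72.4, 72.5, 72.6, 72.7, 73.1, 73.5, 73.8, 73.9, 74.1, 74.2, 74.3, 74.7, 74.8, 75.3, 75.4, 75.8, 75.9, 76.0, 76.3, 76.4, 76.8, 76.9, 77.1, 77.2, 77.8, 78.7, 81.5
α = 0.15; lower rank = 40 × 0.075 = 3; upper rank = 40 × 0.925 = 37.
The 3rd smallest replicate is 70.1; the 37th is 77.2.

(70.1, 77.2)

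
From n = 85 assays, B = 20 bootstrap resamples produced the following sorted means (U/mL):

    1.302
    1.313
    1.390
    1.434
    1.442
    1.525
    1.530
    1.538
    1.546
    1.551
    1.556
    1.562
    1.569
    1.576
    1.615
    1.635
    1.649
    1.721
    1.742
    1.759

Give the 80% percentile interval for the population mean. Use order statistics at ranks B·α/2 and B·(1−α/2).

(1.313, 1.721)

α = 0.20; lower rank = 20 × 0.100 = 2; upper rank = 20 × 0.900 = 18.
The 2nd smallest replicate is 1.313; the 18th is 1.721.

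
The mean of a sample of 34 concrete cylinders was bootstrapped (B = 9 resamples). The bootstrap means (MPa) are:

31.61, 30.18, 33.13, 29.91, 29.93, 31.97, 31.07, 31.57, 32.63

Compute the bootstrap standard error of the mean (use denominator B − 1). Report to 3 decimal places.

Bootstrap SE is the standard deviation of the 9 replicate means.
Mean of replicates: (31.61 + 30.18 + 33.13 + 29.91 + 29.93 + 31.97 + 31.07 + 31.57 + 32.63) / 9 = 282.0000 / 9 = 31.3333
Sum of squared deviations: (+0.2767)² + (−1.1533)² + (+1.7967)² + (−1.4233)² + (−1.4033)² + (+0.6367)² + (−0.2633)² + (+0.2367)² + (+1.2967)² = 10.8420
Variance = 10.8420 / 8 = 1.3553
SE* = √1.3553

SE* = 1.164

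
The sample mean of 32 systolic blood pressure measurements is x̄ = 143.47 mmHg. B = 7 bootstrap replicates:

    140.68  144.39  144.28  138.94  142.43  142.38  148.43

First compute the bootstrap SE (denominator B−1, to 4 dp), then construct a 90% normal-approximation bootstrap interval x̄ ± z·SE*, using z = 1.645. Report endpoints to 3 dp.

Mean of replicates = 143.0757; sum of squared deviations = 55.5906; SE* = √(55.5906/6) = 3.0439
Margin = 1.645 × 3.0439 = 5.0072
Interval: 143.47 ± 5.0072

(138.463, 148.477)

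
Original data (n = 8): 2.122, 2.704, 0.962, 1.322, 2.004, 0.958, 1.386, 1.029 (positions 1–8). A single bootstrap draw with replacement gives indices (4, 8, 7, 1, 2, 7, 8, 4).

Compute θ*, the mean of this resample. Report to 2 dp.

θ* = 1.54

Resample values: 1.322, 1.029, 1.386, 2.122, 2.704, 1.386, 1.029, 1.322.
Mean = (1.322 + 1.029 + 1.386 + 2.122 + 2.704 + 1.386 + 1.029 + 1.322) / 8 = 12.3000 / 8 = 1.54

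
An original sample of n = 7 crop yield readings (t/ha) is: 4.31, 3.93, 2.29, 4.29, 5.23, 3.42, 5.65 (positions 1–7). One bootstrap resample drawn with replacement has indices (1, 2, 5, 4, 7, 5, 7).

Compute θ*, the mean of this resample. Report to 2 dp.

Resample values: 4.31, 3.93, 5.23, 4.29, 5.65, 5.23, 5.65.
Mean = (4.31 + 3.93 + 5.23 + 4.29 + 5.65 + 5.23 + 5.65) / 7 = 34.290 / 7 = 4.90

θ* = 4.90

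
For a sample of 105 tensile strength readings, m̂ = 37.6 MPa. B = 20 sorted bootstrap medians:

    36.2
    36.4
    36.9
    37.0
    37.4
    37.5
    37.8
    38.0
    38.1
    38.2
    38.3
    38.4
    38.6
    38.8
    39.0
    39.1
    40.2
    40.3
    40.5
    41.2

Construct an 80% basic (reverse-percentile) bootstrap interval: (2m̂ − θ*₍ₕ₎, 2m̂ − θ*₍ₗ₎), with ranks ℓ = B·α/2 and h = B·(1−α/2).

Percentile endpoints at ranks 2 and 18: θ*₍2₎ = 36.4, θ*₍18₎ = 40.3.
Basic interval reflects these around m̂:
  lower = 2 × 37.6 − 40.3 = 34.9
  upper = 2 × 37.6 − 36.4 = 38.8

(34.9, 38.8)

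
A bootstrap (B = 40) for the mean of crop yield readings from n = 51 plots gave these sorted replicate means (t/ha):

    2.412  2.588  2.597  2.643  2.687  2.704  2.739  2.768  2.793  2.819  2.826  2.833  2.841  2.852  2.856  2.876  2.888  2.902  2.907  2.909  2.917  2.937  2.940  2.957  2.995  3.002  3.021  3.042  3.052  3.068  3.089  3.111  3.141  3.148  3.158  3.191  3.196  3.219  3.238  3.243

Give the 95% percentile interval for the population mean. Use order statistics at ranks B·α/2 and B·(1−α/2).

α = 0.05; lower rank = 40 × 0.025 = 1; upper rank = 40 × 0.975 = 39.
The 1st smallest replicate is 2.412; the 39th is 3.238.

(2.412, 3.238)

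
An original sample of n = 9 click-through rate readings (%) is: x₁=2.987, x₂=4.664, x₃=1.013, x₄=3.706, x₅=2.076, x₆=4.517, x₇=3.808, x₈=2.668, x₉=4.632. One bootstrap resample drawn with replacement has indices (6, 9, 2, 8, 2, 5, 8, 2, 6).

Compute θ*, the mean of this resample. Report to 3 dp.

θ* = 3.897

Resample values: 4.517, 4.632, 4.664, 2.668, 4.664, 2.076, 2.668, 4.664, 4.517.
Mean = (4.517 + 4.632 + 4.664 + 2.668 + 4.664 + 2.076 + 2.668 + 4.664 + 4.517) / 9 = 35.0700 / 9 = 3.897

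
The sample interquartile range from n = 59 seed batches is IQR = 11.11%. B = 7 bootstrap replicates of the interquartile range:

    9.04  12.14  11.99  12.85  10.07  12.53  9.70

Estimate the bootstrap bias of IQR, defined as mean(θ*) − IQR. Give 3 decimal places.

mean(θ*) = (9.04 + 12.14 + 11.99 + 12.85 + 10.07 + 12.53 + 9.70) / 7 = 11.1886
bias = 11.1886 − 11.11

bias = +0.079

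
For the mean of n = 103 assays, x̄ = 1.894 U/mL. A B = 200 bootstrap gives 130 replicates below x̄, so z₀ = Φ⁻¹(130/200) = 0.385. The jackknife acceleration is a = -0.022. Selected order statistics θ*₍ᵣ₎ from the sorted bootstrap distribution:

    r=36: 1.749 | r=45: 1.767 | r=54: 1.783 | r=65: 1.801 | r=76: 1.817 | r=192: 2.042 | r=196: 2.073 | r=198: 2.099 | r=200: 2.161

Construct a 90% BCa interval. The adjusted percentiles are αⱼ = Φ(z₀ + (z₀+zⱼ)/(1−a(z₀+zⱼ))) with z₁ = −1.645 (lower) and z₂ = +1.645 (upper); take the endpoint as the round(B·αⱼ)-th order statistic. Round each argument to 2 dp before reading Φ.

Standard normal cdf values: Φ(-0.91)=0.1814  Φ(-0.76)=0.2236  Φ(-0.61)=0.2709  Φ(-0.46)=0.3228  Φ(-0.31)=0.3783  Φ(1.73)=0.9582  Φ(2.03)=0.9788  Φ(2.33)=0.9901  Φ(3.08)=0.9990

Lower: z₀ + z₁ = 0.385 + (-1.645) = -1.260; 1 − a(z₀+z₁) = 1 − (-0.022)(-1.260) = 0.9723; argument = 0.385 + (-1.260)/0.9723 = -0.9109 → -0.91.
α₁ = Φ(-0.91) = 0.1814; rank = round(200 × 0.1814) = 36; θ*₍36₎ = 1.749.
Upper: z₀ + z₂ = 2.030; 1 − a(z₀+z₂) = 1.0447; argument = 2.3282 → 2.33; α₂ = 0.9901; rank = 198; θ*₍198₎ = 2.099.

(1.749, 2.099)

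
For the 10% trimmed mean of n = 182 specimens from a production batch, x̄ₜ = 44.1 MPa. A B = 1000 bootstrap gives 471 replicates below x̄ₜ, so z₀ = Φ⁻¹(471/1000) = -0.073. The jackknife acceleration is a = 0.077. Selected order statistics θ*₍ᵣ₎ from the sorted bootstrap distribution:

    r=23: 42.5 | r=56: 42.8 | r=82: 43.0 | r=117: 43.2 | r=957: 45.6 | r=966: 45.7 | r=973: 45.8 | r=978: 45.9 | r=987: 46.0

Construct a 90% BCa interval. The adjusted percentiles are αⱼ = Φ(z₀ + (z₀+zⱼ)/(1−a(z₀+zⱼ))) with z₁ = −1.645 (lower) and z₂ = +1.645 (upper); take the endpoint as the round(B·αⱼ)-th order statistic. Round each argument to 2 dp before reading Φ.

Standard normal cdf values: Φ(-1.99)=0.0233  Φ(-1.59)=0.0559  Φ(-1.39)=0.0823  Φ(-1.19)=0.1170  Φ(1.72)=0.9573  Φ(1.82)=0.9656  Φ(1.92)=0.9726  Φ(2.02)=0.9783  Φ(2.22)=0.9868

Lower: z₀ + z₁ = -0.073 + (-1.645) = -1.718; 1 − a(z₀+z₁) = 1 − (0.077)(-1.718) = 1.1323; argument = -0.073 + (-1.718)/1.1323 = -1.5903 → -1.59.
α₁ = Φ(-1.59) = 0.0559; rank = round(1000 × 0.0559) = 56; θ*₍56₎ = 42.8.
Upper: z₀ + z₂ = 1.572; 1 − a(z₀+z₂) = 0.8790; argument = 1.7155 → 1.72; α₂ = 0.9573; rank = 957; θ*₍957₎ = 45.6.

(42.8, 45.6)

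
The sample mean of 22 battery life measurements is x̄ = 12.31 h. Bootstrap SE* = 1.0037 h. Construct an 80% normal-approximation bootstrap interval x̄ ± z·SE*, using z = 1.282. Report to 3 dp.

Margin = 1.282 × 1.0037 = 1.2867
Interval: 12.31 ± 1.2867

(11.023, 13.597)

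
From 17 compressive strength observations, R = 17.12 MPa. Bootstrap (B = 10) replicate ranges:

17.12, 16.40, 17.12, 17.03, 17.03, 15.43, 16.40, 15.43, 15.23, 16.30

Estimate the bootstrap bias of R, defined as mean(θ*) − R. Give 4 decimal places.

bias = −0.7710

mean(θ*) = (17.12 + 16.40 + 17.12 + 17.03 + 17.03 + 15.43 + 16.40 + 15.43 + 15.23 + 16.30) / 10 = 16.34900
bias = 16.34900 − 17.12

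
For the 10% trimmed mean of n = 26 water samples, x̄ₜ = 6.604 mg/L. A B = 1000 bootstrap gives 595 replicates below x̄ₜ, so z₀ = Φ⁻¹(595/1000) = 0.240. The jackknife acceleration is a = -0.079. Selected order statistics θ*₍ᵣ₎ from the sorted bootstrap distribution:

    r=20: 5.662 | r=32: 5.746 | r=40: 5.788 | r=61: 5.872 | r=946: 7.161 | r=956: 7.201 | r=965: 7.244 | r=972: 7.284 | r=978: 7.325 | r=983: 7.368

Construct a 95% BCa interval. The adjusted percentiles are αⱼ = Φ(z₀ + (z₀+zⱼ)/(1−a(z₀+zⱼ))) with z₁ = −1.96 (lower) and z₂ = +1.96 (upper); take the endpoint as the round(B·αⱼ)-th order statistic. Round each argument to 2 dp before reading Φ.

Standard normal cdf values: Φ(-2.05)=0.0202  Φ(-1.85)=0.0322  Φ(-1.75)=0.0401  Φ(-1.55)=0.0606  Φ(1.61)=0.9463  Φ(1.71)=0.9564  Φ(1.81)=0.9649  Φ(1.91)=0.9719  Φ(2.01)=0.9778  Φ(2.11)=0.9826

(5.788, 7.368)

Lower: z₀ + z₁ = 0.240 + (-1.960) = -1.720; 1 − a(z₀+z₁) = 1 − (-0.079)(-1.720) = 0.8641; argument = 0.240 + (-1.720)/0.8641 = -1.7505 → -1.75.
α₁ = Φ(-1.75) = 0.0401; rank = round(1000 × 0.0401) = 40; θ*₍40₎ = 5.788.
Upper: z₀ + z₂ = 2.200; 1 − a(z₀+z₂) = 1.1738; argument = 2.1143 → 2.11; α₂ = 0.9826; rank = 983; θ*₍983₎ = 7.368.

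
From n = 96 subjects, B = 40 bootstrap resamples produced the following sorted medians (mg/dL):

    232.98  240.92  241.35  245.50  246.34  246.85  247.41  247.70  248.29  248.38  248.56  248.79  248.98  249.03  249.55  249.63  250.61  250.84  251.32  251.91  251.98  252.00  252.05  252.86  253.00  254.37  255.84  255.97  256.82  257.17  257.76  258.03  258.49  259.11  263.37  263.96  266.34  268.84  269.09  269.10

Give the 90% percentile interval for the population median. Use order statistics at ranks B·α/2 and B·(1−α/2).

α = 0.10; lower rank = 40 × 0.050 = 2; upper rank = 40 × 0.950 = 38.
The 2nd smallest replicate is 240.92; the 38th is 268.84.

(240.92, 268.84)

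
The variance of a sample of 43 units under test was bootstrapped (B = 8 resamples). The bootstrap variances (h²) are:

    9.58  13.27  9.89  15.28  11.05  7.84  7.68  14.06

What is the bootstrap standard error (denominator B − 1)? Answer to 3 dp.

SE* = 2.855

Bootstrap SE is the standard deviation of the 8 replicate variances.
Mean of replicates: (9.58 + 13.27 + 9.89 + 15.28 + 11.05 + 7.84 + 7.68 + 14.06) / 8 = 88.6500 / 8 = 11.0813
Sum of squared deviations: (−1.5013)² + (+2.1887)² + (−1.1913)² + (+4.1987)² + (−0.0312)² + (−3.2413)² + (−3.4013)² + (+2.9787)² = 57.0411
Variance = 57.0411 / 7 = 8.1487
SE* = √8.1487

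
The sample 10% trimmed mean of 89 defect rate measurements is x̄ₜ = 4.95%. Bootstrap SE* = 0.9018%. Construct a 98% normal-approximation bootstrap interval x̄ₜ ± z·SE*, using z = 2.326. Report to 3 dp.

(2.852, 7.048)

Margin = 2.326 × 0.9018 = 2.0976
Interval: 4.95 ± 2.0976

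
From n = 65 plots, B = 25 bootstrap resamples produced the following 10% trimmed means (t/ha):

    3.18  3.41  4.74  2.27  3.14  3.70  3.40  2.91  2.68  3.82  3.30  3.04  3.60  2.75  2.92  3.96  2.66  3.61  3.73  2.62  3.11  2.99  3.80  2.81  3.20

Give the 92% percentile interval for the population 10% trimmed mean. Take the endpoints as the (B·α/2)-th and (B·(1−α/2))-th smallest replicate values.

(2.27, 3.96)

Sorted replicates: 2.27, 2.62, 2.66, 2.68, 2.75, 2.81, 2.91, 2.92, 2.99, 3.04, 3.11, 3.14, 3.18, 3.20, 3.30, 3.40, 3.41, 3.60, 3.61, 3.70, 3.73, 3.80, 3.82, 3.96, 4.74
α = 0.08; lower rank = 25 × 0.040 = 1; upper rank = 25 × 0.960 = 24.
The 1st smallest replicate is 2.27; the 24th is 3.96.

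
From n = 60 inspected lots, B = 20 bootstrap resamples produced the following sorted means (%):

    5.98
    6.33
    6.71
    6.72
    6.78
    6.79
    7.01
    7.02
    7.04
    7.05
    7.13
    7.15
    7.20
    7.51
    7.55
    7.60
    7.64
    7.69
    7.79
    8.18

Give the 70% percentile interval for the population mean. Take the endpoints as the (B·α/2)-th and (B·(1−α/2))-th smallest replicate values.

(6.71, 7.64)

α = 0.30; lower rank = 20 × 0.150 = 3; upper rank = 20 × 0.850 = 17.
The 3rd smallest replicate is 6.71; the 17th is 7.64.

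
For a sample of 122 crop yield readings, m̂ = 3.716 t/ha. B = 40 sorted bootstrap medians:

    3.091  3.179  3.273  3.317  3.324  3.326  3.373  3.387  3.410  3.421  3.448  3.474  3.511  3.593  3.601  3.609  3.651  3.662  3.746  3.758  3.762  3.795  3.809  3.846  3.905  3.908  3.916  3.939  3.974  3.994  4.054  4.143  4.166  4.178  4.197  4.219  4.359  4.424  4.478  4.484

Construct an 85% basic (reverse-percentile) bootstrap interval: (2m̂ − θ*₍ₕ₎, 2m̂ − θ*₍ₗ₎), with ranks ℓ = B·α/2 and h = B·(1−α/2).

(3.073, 4.159)

Percentile endpoints at ranks 3 and 37: θ*₍3₎ = 3.273, θ*₍37₎ = 4.359.
Basic interval reflects these around m̂:
  lower = 2 × 3.716 − 4.359 = 3.073
  upper = 2 × 3.716 − 3.273 = 4.159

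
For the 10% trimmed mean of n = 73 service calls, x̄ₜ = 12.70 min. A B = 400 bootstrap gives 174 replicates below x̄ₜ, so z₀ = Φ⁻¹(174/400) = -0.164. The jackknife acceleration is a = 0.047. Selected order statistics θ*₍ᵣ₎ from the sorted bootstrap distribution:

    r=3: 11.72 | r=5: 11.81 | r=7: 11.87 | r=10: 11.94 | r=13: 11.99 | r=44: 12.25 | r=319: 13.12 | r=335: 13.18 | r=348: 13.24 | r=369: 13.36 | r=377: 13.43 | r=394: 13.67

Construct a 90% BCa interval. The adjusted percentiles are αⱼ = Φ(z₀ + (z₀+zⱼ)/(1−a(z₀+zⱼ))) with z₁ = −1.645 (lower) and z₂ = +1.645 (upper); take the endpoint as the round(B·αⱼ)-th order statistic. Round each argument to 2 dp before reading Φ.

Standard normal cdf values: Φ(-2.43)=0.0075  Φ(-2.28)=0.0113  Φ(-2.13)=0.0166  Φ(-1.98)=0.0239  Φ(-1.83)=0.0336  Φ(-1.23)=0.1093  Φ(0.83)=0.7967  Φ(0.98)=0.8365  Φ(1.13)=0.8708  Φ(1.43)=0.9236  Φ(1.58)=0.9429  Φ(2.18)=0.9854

Lower: z₀ + z₁ = -0.164 + (-1.645) = -1.809; 1 − a(z₀+z₁) = 1 − (0.047)(-1.809) = 1.0850; argument = -0.164 + (-1.809)/1.0850 = -1.8312 → -1.83.
α₁ = Φ(-1.83) = 0.0336; rank = round(400 × 0.0336) = 13; θ*₍13₎ = 11.99.
Upper: z₀ + z₂ = 1.481; 1 − a(z₀+z₂) = 0.9304; argument = 1.4278 → 1.43; α₂ = 0.9236; rank = 369; θ*₍369₎ = 13.36.

(11.99, 13.36)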